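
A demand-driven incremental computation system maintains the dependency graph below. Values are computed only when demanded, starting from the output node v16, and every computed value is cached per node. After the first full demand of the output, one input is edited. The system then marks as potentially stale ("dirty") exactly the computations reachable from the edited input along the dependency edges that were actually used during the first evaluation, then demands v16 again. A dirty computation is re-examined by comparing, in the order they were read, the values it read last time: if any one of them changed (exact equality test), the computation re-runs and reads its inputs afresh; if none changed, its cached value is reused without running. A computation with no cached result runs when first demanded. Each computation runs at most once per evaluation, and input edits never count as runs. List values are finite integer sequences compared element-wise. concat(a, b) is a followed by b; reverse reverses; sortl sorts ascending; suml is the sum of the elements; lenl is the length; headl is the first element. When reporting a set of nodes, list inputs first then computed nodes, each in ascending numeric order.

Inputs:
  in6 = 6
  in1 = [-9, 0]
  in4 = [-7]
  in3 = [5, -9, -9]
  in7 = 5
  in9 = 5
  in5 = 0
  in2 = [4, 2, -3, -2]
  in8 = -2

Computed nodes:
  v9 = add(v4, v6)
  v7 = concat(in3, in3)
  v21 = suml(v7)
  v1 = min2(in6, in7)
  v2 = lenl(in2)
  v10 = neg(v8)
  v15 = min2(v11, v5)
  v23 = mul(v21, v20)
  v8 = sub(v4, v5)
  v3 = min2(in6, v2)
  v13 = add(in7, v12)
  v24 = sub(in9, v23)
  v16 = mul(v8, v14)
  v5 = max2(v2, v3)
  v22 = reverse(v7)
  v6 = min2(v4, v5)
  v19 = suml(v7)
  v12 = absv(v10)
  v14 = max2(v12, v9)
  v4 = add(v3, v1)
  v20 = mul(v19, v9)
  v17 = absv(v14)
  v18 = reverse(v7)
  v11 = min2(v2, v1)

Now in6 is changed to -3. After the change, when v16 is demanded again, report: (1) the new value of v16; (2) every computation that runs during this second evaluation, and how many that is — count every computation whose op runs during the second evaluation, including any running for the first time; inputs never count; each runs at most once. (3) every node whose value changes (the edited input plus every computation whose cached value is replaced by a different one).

First evaluation (everything demanded from the output):
  v1 = min2(6, 5) = 5
  v2 = lenl([4, 2, -3, -2]) = 4
  v3 = min2(6, 4) = 4
  v4 = add(4, 5) = 9
  v5 = max2(4, 4) = 4
  v6 = min2(9, 4) = 4
  v8 = sub(9, 4) = 5
  v9 = add(9, 4) = 13
  v10 = neg(5) = -5
  v12 = absv(-5) = 5
  v14 = max2(5, 13) = 13
  v16 = mul(5, 13) = 65

Propagation after the edit:
  v1: runs — in6 6->-3; result -3.
  v3: runs — in6 6->-3; result -3.
  v4: runs — v3 4->-3; v1 5->-3; result -6.
  v5: runs — v3 4->-3; result 4 (same value as before).
  v6: runs — v4 9->-6; result -6.
  v8: runs — v4 9->-6; result -10.
  v9: runs — v4 9->-6; v6 4->-6; result -12.
  v10: runs — v8 5->-10; result 10.
  v12: runs — v10 -5->10; result 10.
  v14: runs — v12 5->10; v9 13->-12; result 10.
  v16: runs — v8 5->-10; v14 13->10; result -100.

New value of v16: -100.
Computations that run: v1, v3, v4, v5, v6, v8, v9, v10, v12, v14, v16 — 11 in total.
Values that change: in6, v1, v3, v4, v6, v8, v9, v10, v12, v14, v16.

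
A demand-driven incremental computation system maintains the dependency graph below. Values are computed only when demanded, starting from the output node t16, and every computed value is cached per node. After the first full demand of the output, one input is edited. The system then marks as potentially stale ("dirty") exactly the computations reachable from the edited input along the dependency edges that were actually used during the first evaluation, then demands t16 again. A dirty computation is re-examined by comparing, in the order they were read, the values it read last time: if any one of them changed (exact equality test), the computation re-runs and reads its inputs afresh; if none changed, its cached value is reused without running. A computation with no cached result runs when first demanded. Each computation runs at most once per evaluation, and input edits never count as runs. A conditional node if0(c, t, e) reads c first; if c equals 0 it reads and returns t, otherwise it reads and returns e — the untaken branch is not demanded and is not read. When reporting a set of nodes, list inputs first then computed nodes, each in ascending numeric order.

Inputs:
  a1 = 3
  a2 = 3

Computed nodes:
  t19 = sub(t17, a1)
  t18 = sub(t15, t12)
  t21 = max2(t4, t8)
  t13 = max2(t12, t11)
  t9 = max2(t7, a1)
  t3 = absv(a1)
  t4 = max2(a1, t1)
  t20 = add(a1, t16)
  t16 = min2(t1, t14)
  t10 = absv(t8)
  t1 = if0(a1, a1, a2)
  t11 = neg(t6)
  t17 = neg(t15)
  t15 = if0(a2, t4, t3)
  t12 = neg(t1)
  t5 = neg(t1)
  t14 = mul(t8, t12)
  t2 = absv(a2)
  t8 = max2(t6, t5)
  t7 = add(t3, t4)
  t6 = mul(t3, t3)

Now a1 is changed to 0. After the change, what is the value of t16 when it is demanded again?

First evaluation (everything demanded from the output):
  t1 = if0(a1=3 -> else branch a2) = 3
  t3 = absv(3) = 3
  t5 = neg(3) = -3
  t6 = mul(3, 3) = 9
  t8 = max2(9, -3) = 9
  t12 = neg(3) = -3
  t14 = mul(9, -3) = -27
  t16 = min2(3, -27) = -27

Propagation after the edit:
  t1: runs — a1 3->0; result 0.
  t3: runs — a1 3->0; result 0.
  t5: runs — t1 3->0; result 0.
  t6: runs — t3 3->0; t3 3->0; result 0.
  t8: runs — t6 9->0; t5 -3->0; result 0.
  t12: runs — t1 3->0; result 0.
  t14: runs — t8 9->0; t12 -3->0; result 0.
  t16: runs — t1 3->0; t14 -27->0; result 0.

New value of t16: 0.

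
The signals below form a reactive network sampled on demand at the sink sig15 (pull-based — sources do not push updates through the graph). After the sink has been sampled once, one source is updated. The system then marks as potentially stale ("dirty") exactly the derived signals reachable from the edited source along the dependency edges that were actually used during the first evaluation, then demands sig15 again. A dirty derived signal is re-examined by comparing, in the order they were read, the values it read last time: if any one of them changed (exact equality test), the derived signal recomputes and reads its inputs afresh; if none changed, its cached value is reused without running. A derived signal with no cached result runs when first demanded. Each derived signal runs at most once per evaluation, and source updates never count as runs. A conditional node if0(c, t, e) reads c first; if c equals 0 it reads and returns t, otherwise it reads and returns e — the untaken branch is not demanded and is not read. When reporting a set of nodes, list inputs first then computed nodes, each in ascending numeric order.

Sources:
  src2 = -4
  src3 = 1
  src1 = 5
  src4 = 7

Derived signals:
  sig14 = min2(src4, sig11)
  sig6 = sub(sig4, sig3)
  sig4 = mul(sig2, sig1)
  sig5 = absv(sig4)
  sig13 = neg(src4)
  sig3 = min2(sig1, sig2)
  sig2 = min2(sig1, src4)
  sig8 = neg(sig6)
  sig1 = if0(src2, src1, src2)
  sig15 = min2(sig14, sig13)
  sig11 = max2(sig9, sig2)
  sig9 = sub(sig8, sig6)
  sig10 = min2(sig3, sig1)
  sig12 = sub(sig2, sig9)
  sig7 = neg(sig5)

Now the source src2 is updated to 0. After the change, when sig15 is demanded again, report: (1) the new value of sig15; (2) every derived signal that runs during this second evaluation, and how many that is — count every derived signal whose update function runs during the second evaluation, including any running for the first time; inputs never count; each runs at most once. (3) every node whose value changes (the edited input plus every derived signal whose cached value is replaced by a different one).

sig15 now evaluates to -7.
Run set: sig1, sig2, sig3, sig4, sig6, sig11, sig14, sig15 (8 run).
Changed values: src2, sig1, sig2, sig3, sig4, sig11, sig14.
The important point: at sig8 every value read last time is unchanged, so the dirty flag clears without a run.

Initial pass — values computed on the first demand:
  sig1 = if0(src2=-4 -> else branch src2) = -4
  sig2 = min2(-4, 7) = -4
  sig3 = min2(-4, -4) = -4
  sig4 = mul(-4, -4) = 16
  sig6 = sub(16, -4) = 20
  sig8 = neg(20) = -20
  sig9 = sub(-20, 20) = -40
  sig11 = max2(-40, -4) = -4
  sig13 = neg(7) = -7
  sig14 = min2(7, -4) = -4
  sig15 = min2(-4, -7) = -7

Second demand — change propagation:
  sig1: re-runs because src2 -4->0; src2 -4->0; new result 5.
  sig2: re-runs because sig1 -4->5; new result 5.
  sig3: re-runs because sig1 -4->5; sig2 -4->5; new result 5.
  sig4: re-runs because sig2 -4->5; sig1 -4->5; new result 25.
  sig6: re-runs because sig4 16->25; sig3 -4->5; new result 20 (unchanged).
  sig8: re-examined; everything it read last time is the same (sig6 unchanged) — cache -20 kept, no run.
  sig9: re-examined; everything it read last time is the same (sig8 unchanged, sig6 unchanged) — cache -40 kept, no run.
  sig11: re-runs because sig2 -4->5; new result 5.
  sig14: re-runs because sig11 -4->5; new result 5.
  sig15: re-runs because sig14 -4->5; new result -7 (unchanged).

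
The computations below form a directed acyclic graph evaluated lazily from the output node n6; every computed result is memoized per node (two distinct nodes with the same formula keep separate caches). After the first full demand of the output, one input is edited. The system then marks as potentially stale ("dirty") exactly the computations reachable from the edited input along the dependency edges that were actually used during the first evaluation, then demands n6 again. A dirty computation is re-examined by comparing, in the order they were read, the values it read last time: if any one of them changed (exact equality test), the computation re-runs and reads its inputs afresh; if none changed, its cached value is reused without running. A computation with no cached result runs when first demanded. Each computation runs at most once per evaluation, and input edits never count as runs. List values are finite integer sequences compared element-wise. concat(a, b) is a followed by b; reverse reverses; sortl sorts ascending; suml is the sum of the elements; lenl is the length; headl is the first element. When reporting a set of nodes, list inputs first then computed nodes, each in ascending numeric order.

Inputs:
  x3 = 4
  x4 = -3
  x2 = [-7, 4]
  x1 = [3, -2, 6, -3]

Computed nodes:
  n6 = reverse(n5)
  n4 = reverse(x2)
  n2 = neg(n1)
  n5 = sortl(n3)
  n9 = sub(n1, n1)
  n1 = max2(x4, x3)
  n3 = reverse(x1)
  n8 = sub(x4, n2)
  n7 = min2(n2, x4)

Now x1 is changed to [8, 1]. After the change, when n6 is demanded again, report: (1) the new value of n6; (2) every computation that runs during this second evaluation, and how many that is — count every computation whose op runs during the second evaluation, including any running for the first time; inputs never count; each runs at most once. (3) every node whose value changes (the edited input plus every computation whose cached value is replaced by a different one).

First demand of the output computes:
  n3 = reverse([3, -2, 6, -3]) = [-3, 6, -2, 3]
  n5 = sortl([-3, 6, -2, 3]) = [-3, -2, 3, 6]
  n6 = reverse([-3, -2, 3, 6]) = [6, 3, -2, -3]

After the edit, cleaning proceeds:
  n3: a read changed (x1 [3, -2, 6, -3]->[8, 1]) — executes, giving [1, 8].
  n5: a read changed (n3 [-3, 6, -2, 3]->[1, 8]) — executes, giving [1, 8].
  n6: a read changed (n5 [-3, -2, 3, 6]->[1, 8]) — executes, giving [8, 1].

Demanding n6 again yields [8, 1].
3 computations run: n3, n5, n6.
The nodes whose values change: x1, n3, n5, n6.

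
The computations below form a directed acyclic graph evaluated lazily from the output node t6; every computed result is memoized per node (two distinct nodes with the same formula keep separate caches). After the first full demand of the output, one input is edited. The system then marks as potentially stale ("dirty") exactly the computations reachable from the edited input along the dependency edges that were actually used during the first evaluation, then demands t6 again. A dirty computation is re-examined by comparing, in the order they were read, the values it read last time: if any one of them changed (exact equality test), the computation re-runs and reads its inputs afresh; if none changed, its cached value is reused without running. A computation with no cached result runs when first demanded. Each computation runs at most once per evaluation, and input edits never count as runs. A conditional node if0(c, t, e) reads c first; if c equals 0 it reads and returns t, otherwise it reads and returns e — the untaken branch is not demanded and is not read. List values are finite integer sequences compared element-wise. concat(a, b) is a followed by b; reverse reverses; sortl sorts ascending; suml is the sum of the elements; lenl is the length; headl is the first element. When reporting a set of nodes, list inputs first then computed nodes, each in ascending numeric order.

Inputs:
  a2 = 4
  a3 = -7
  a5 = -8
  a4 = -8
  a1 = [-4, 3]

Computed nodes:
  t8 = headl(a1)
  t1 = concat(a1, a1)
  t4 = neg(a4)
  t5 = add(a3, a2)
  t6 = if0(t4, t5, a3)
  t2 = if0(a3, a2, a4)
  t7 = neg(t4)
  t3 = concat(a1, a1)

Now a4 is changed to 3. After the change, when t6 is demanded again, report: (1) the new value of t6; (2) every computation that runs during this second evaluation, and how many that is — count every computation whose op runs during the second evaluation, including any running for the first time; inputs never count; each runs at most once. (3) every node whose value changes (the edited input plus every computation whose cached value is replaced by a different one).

Demanding t6 again yields -7.
2 computations run: t4, t6.
The nodes whose values change: a4, t4.

First demand of the output computes:
  t4 = neg(-8) = 8
  t6 = if0(t4=8 -> else branch a3) = -7

After the edit, cleaning proceeds:
  t4: a read changed (a4 -8->3) — executes, giving -3.
  t6: a read changed (t4 8->-3) — executes, giving -7 — identical to its old value.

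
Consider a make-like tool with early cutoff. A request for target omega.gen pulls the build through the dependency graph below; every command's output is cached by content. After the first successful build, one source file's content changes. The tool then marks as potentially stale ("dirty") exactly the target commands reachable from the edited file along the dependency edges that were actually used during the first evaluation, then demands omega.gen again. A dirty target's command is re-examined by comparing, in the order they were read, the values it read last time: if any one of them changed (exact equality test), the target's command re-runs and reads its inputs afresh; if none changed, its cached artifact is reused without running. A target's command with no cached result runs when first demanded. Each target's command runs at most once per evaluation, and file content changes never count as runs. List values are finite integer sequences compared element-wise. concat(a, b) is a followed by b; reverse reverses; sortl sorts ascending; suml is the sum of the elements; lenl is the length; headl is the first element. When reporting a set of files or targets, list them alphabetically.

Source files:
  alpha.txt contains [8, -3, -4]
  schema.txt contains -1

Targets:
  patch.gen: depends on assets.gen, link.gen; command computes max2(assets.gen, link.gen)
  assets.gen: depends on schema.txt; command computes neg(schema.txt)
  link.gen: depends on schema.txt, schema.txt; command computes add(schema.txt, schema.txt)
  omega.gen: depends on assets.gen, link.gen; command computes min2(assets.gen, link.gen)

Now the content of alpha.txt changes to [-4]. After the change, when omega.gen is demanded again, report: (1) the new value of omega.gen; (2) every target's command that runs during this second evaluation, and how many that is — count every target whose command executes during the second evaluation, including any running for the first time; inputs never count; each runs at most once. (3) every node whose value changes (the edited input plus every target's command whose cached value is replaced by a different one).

Demanding omega.gen again yields -2.
0 target commands run: none.
The nodes whose values change: alpha.txt.
Note the shortcut — nothing in the graph depends on alpha.txt at all, so no recomputation happens.

First demand of the output computes:
  assets.gen = neg(-1) = 1
  link.gen = add(-1, -1) = -2
  omega.gen = min2(1, -2) = -2

After the edit, cleaning proceeds:
  no node depends on alpha.txt at all; the second demand re-runs nothing.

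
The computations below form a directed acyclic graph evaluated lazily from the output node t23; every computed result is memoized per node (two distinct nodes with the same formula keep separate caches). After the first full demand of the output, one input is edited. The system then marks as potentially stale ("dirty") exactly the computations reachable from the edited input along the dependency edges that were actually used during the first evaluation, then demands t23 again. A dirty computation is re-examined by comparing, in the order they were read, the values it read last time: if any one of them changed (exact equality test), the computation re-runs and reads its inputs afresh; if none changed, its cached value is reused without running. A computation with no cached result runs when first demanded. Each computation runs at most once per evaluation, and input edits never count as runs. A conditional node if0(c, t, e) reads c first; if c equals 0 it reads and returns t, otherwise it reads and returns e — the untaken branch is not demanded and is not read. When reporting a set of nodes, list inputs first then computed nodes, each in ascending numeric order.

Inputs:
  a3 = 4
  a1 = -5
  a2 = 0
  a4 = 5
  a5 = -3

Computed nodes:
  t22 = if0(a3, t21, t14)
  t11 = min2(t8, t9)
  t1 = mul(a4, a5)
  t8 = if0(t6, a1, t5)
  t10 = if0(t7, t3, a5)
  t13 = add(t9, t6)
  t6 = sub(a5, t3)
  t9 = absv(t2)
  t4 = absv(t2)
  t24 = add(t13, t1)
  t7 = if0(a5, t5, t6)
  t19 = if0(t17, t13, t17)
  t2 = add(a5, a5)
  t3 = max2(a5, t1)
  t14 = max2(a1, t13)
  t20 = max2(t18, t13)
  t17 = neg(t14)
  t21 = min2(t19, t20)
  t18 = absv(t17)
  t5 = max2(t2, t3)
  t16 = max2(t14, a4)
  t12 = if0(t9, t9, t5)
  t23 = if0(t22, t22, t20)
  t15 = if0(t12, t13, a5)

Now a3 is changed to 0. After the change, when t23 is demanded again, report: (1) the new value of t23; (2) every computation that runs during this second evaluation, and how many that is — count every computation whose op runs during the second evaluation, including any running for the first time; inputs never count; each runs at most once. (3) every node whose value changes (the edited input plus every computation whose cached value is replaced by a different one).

First demand of the output computes:
  t1 = mul(5, -3) = -15
  t2 = add(-3, -3) = -6
  t3 = max2(-3, -15) = -3
  t6 = sub(-3, -3) = 0
  t9 = absv(-6) = 6
  t13 = add(6, 0) = 6
  t14 = max2(-5, 6) = 6
  t17 = neg(6) = -6
  t18 = absv(-6) = 6
  t20 = max2(6, 6) = 6
  t22 = if0(a3=4 -> else branch t14) = 6
  t23 = if0(t22=6 -> else branch t20) = 6

After the edit, cleaning proceeds:
  t19: had never run; runs now, result -6.
  t21: had never run; runs now, result -6.
  t22: a read changed (a3 4->0) — executes, giving -6.
  t23: a read changed (t22 6->-6) — executes, giving 6 — identical to its old value.

Note the branch switch — t19, t21 had no cache and run now for the first time.

Demanding t23 again yields 6.
4 computations run: t19, t21, t22, t23.
The nodes whose values change: a3, t22.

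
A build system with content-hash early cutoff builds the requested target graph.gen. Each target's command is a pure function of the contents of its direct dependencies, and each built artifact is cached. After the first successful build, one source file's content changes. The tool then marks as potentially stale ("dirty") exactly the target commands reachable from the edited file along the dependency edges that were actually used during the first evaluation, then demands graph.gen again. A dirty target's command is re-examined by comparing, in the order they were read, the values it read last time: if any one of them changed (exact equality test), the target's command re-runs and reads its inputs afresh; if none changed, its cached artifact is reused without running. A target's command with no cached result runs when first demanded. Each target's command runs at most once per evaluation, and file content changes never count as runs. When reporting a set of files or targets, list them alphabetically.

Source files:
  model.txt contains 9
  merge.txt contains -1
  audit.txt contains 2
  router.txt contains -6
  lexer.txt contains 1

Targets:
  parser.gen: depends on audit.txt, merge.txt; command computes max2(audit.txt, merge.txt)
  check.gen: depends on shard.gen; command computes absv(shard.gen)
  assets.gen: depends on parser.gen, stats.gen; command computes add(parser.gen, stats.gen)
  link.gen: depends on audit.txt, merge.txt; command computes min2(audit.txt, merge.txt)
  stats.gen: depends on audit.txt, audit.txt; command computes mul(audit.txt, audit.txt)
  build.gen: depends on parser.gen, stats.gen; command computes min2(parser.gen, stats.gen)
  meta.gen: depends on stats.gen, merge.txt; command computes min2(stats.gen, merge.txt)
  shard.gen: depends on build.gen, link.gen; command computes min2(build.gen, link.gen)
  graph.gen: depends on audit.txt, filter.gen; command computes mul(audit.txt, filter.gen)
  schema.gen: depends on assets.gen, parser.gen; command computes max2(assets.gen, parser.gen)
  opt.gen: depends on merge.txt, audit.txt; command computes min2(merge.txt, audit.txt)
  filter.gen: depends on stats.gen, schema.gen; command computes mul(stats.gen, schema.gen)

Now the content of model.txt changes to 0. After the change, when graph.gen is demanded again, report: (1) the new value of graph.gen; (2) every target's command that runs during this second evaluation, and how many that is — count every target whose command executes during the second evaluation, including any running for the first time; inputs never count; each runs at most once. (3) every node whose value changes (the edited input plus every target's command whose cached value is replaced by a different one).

First evaluation (everything demanded from the output):
  parser.gen = max2(2, -1) = 2
  stats.gen = mul(2, 2) = 4
  assets.gen = add(2, 4) = 6
  schema.gen = max2(6, 2) = 6
  filter.gen = mul(4, 6) = 24
  graph.gen = mul(2, 24) = 48

Propagation after the edit:
  model.txt feeds no computation that the output demands — nothing is marked dirty and nothing runs.

Key observation: model.txt is never demanded by the output, so the edit triggers no recomputation at all.

New value of graph.gen: 48.
Target commands that run: none — 0 in total.
Values that change: model.txt.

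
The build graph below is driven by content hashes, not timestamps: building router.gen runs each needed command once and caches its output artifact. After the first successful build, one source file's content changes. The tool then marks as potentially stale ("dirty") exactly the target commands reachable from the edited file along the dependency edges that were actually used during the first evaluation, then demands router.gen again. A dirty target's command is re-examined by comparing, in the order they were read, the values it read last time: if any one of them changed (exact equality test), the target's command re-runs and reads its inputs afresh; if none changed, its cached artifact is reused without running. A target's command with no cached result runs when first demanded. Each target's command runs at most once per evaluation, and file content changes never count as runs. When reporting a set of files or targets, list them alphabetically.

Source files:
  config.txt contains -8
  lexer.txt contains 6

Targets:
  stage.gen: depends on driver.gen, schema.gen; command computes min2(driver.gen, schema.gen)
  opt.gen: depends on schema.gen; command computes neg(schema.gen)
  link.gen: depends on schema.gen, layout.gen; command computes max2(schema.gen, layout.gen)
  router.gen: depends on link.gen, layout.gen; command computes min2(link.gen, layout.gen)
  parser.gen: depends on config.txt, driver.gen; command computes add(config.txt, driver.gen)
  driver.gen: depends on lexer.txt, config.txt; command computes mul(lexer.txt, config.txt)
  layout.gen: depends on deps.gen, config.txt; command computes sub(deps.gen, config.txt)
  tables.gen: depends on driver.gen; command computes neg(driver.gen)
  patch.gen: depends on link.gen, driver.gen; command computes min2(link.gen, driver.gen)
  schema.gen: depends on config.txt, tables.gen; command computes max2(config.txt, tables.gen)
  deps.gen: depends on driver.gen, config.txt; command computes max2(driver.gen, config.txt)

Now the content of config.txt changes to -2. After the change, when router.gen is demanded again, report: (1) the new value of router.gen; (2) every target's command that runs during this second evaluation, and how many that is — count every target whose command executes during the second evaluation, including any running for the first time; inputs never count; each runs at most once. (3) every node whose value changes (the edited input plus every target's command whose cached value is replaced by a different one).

Initial pass — values computed on the first demand:
  driver.gen = mul(6, -8) = -48
  deps.gen = max2(-48, -8) = -8
  layout.gen = sub(-8, -8) = 0
  tables.gen = neg(-48) = 48
  schema.gen = max2(-8, 48) = 48
  link.gen = max2(48, 0) = 48
  router.gen = min2(48, 0) = 0

Second demand — change propagation:
  driver.gen: re-runs because config.txt -8->-2; new result -12.
  deps.gen: re-runs because driver.gen -48->-12; config.txt -8->-2; new result -2.
  layout.gen: re-runs because deps.gen -8->-2; config.txt -8->-2; new result 0 (unchanged).
  tables.gen: re-runs because driver.gen -48->-12; new result 12.
  schema.gen: re-runs because config.txt -8->-2; tables.gen 48->12; new result 12.
  link.gen: re-runs because schema.gen 48->12; new result 12.
  router.gen: re-runs because link.gen 48->12; new result 0 (unchanged).

router.gen now evaluates to 0.
Run set: deps.gen, driver.gen, layout.gen, link.gen, router.gen, schema.gen, tables.gen (7 run).
Changed values: config.txt, deps.gen, driver.gen, link.gen, schema.gen, tables.gen.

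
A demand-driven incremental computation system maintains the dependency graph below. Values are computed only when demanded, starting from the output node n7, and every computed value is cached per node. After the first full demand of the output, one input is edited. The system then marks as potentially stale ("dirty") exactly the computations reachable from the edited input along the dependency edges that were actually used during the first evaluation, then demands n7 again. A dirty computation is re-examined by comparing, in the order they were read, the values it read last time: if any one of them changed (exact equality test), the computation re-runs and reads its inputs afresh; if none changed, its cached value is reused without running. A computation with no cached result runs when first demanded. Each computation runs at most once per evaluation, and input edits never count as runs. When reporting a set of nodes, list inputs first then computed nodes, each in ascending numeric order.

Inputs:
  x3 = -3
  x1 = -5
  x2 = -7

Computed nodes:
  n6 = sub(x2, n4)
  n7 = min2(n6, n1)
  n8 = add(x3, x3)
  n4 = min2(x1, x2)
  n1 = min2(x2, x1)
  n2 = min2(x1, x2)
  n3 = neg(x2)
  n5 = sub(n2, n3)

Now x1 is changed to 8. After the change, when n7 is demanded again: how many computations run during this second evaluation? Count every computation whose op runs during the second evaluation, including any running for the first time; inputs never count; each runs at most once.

Computations that run: n1, n4 — 2 in total.
Key observation: the cutoff stops propagation at n6 — its inputs' values are unchanged, so it reuses its cache.

First evaluation (everything demanded from the output):
  n1 = min2(-7, -5) = -7
  n4 = min2(-5, -7) = -7
  n6 = sub(-7, -7) = 0
  n7 = min2(0, -7) = -7

Propagation after the edit:
  n1: runs — x1 -5->8; result -7 (same value as before).
  n4: runs — x1 -5->8; result -7 (same value as before).
  n6: checked — values it read are unchanged (x2 unchanged, n4 unchanged); reused cached 0 without running.
  n7: checked — values it read are unchanged (n6 unchanged, n1 unchanged); reused cached -7 without running.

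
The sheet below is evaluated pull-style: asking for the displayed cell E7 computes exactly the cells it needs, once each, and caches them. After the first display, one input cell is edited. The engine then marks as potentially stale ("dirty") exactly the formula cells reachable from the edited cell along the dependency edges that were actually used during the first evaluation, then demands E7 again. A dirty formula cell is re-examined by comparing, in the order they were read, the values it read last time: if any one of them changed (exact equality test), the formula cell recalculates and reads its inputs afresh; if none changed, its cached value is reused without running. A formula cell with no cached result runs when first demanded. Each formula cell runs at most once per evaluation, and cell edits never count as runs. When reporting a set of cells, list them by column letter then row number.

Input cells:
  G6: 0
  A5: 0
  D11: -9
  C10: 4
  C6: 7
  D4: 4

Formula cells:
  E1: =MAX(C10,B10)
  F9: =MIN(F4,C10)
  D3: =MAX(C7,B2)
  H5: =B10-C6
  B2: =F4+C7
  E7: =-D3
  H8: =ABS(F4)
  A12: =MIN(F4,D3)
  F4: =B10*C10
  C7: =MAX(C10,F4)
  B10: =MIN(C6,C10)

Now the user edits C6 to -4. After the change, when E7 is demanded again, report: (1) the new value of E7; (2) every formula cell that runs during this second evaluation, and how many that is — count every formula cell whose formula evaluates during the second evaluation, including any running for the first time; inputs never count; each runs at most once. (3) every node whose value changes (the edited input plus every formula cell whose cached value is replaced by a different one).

First demand of the output computes:
  B10 = MIN(7, 4) = 4
  F4 = 4 * 4 = 16
  C7 = MAX(4, 16) = 16
  B2 = 16 + 16 = 32
  D3 = MAX(16, 32) = 32
  E7 = -(32) = -32

After the edit, cleaning proceeds:
  B10: a read changed (C6 7->-4) — executes, giving -4.
  F4: a read changed (B10 4->-4) — executes, giving -16.
  C7: a read changed (F4 16->-16) — executes, giving 4.
  B2: a read changed (F4 16->-16; C7 16->4) — executes, giving -12.
  D3: a read changed (C7 16->4; B2 32->-12) — executes, giving 4.
  E7: a read changed (D3 32->4) — executes, giving -4.

Demanding E7 again yields -4.
6 formula cells run: B2, B10, C7, D3, E7, F4.
The nodes whose values change: B2, B10, C6, C7, D3, E7, F4.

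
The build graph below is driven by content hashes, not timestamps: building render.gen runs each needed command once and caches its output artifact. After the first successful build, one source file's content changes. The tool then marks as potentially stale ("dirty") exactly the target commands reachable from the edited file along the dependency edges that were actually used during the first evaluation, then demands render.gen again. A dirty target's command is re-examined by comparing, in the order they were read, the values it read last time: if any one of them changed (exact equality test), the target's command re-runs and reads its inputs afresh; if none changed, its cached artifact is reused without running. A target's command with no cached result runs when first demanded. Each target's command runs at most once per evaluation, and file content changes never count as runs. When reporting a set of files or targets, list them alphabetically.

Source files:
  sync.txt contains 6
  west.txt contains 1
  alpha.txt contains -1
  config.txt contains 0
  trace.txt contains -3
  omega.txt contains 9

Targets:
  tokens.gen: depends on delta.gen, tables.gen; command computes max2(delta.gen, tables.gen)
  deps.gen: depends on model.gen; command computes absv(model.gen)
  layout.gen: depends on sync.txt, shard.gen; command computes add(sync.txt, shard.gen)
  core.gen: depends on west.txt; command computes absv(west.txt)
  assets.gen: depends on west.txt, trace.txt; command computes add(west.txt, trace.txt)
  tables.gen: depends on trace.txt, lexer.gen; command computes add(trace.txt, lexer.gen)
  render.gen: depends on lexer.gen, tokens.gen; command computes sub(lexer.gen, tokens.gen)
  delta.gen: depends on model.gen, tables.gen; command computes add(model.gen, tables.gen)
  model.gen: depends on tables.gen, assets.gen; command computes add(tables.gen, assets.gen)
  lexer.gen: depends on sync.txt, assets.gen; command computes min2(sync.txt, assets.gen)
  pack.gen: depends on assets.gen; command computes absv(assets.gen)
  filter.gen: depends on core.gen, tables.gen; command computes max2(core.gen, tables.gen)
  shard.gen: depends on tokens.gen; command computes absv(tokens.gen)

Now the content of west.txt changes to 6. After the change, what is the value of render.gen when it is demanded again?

Initial pass — values computed on the first demand:
  assets.gen = add(1, -3) = -2
  lexer.gen = min2(6, -2) = -2
  tables.gen = add(-3, -2) = -5
  model.gen = add(-5, -2) = -7
  delta.gen = add(-7, -5) = -12
  tokens.gen = max2(-12, -5) = -5
  render.gen = sub(-2, -5) = 3

Second demand — change propagation:
  assets.gen: re-runs because west.txt 1->6; new result 3.
  lexer.gen: re-runs because assets.gen -2->3; new result 3.
  tables.gen: re-runs because lexer.gen -2->3; new result 0.
  model.gen: re-runs because tables.gen -5->0; assets.gen -2->3; new result 3.
  delta.gen: re-runs because model.gen -7->3; tables.gen -5->0; new result 3.
  tokens.gen: re-runs because delta.gen -12->3; tables.gen -5->0; new result 3.
  render.gen: re-runs because lexer.gen -2->3; tokens.gen -5->3; new result 0.

render.gen now evaluates to 0.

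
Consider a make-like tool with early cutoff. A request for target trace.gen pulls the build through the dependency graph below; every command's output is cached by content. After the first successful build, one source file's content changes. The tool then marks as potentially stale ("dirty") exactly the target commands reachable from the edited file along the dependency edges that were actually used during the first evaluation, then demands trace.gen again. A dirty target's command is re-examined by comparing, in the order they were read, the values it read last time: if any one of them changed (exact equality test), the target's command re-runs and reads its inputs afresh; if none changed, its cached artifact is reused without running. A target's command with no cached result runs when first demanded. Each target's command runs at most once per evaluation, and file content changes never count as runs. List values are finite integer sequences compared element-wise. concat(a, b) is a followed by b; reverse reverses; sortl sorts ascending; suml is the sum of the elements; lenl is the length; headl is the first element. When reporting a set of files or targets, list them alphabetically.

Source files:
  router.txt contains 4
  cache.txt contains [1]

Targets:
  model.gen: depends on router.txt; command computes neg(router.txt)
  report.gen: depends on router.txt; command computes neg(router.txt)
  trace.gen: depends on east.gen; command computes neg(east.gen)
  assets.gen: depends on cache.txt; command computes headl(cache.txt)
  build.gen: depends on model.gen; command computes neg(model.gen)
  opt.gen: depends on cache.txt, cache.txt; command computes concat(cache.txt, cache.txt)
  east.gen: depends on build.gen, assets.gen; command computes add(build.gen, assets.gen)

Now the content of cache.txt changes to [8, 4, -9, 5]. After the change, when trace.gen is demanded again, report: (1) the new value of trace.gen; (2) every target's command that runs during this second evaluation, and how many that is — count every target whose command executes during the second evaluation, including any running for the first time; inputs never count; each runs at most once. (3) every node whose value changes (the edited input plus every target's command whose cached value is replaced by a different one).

Demanding trace.gen again yields -12.
3 target commands run: assets.gen, east.gen, trace.gen.
The nodes whose values change: assets.gen, cache.txt, east.gen, trace.gen.

First demand of the output computes:
  assets.gen = headl([1]) = 1
  model.gen = neg(4) = -4
  build.gen = neg(-4) = 4
  east.gen = add(4, 1) = 5
  trace.gen = neg(5) = -5

After the edit, cleaning proceeds:
  assets.gen: a read changed (cache.txt [1]->[8, 4, -9, 5]) — executes, giving 8.
  east.gen: a read changed (assets.gen 1->8) — executes, giving 12.
  trace.gen: a read changed (east.gen 5->12) — executes, giving -12.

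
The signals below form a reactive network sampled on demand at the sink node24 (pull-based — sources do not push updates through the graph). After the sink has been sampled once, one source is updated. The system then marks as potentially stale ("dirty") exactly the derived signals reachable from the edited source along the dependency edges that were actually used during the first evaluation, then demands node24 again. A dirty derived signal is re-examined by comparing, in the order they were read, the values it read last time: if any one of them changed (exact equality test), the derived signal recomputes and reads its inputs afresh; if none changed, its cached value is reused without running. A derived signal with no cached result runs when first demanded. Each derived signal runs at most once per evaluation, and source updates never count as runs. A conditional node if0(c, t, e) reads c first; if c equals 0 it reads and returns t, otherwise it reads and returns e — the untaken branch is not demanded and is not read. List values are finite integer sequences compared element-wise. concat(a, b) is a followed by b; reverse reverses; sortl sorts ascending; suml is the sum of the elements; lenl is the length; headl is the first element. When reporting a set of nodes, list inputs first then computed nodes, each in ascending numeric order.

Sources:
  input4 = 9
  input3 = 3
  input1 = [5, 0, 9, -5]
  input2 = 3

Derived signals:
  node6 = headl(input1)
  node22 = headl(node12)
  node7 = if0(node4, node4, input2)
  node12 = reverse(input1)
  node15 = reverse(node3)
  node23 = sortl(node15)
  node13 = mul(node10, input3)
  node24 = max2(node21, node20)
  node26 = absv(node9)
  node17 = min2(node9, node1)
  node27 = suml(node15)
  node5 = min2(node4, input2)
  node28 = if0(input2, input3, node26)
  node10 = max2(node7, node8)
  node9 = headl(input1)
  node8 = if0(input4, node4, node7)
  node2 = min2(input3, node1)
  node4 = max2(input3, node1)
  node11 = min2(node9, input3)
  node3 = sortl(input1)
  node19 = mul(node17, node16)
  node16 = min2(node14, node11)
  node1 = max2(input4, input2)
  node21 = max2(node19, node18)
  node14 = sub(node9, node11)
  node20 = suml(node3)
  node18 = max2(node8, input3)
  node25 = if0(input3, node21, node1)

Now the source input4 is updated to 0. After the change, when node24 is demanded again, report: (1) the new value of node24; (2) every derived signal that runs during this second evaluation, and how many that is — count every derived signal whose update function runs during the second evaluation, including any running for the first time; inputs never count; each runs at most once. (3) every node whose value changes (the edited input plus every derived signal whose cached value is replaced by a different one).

node24 now evaluates to 9.
Run set: node1, node4, node8, node17, node19, node21, node24 (7 run).
Changed values: input4, node1, node4, node17, node19, node21, node24.
The important point: the flipped condition redirects demand; node7 is left stale, never re-checked.

Initial pass — values computed on the first demand:
  node1 = max2(9, 3) = 9
  node3 = sortl([5, 0, 9, -5]) = [-5, 0, 5, 9]
  node4 = max2(3, 9) = 9
  node7 = if0(node4=9 -> else branch input2) = 3
  node8 = if0(input4=9 -> else branch node7) = 3
  node9 = headl([5, 0, 9, -5]) = 5
  node11 = min2(5, 3) = 3
  node14 = sub(5, 3) = 2
  node16 = min2(2, 3) = 2
  node17 = min2(5, 9) = 5
  node18 = max2(3, 3) = 3
  node19 = mul(5, 2) = 10
  node20 = suml([-5, 0, 5, 9]) = 9
  node21 = max2(10, 3) = 10
  node24 = max2(10, 9) = 10

Second demand — change propagation:
  node1: re-runs because input4 9->0; new result 3.
  node4: re-runs because node1 9->3; new result 3.
  node7: dirty yet unreached — the second evaluation never asks for it.
  node8: re-runs because input4 9->0; new result 3 (unchanged).
  node17: re-runs because node1 9->3; new result 3.
  node18: re-examined; everything it read last time is the same (node8 unchanged, input3 unchanged) — cache 3 kept, no run.
  node19: re-runs because node17 5->3; new result 6.
  node21: re-runs because node19 10->6; new result 6.
  node24: re-runs because node21 10->6; new result 9.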